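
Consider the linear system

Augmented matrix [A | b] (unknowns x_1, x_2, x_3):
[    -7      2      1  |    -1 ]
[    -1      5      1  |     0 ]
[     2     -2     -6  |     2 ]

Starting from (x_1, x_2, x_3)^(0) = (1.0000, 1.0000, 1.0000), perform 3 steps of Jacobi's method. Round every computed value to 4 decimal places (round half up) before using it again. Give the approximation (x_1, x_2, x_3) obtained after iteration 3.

(0.1741, 0.0476, -0.3619)

Iteration 1:
  x_1 = (-1 - (2)·1.0000 - (1)·1.0000) / (-7) = 0.5714
  x_2 = (0 - (-1)·1.0000 - (1)·1.0000) / (5) = 0.0000
  x_3 = (2 - (2)·1.0000 - (-2)·1.0000) / (-6) = -0.3333
Iteration 2:
  x_1 = (-1 - (2)·0.0000 - (1)·-0.3333) / (-7) = 0.0952
  x_2 = (0 - (-1)·0.5714 - (1)·-0.3333) / (5) = 0.1809
  x_3 = (2 - (2)·0.5714 - (-2)·0.0000) / (-6) = -0.1429
Iteration 3:
  x_1 = (-1 - (2)·0.1809 - (1)·-0.1429) / (-7) = 0.1741
  x_2 = (0 - (-1)·0.0952 - (1)·-0.1429) / (5) = 0.0476
  x_3 = (2 - (2)·0.0952 - (-2)·0.1809) / (-6) = -0.3619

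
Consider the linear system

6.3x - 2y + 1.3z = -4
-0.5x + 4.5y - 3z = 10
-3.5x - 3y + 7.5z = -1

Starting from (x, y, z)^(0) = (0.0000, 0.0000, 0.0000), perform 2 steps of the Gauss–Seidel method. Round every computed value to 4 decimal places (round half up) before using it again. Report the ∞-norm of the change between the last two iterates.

0.5941

Iteration 1:
  x = (-4 - (-2)·0.0000 - (1.3)·0.0000) / (6.3) = -0.6349
  y = (10 - (-0.5)·-0.6349 - (-3)·0.0000) / (4.5) = 2.1517
  z = (-1 - (-3.5)·-0.6349 - (-3)·2.1517) / (7.5) = 0.4311
Iteration 2:
  x = (-4 - (-2)·2.1517 - (1.3)·0.4311) / (6.3) = -0.0408
  y = (10 - (-0.5)·-0.0408 - (-3)·0.4311) / (4.5) = 2.5051
  z = (-1 - (-3.5)·-0.0408 - (-3)·2.5051) / (7.5) = 0.8497
Change: (0.5941, 0.3534, 0.4186) → max |·| = 0.5941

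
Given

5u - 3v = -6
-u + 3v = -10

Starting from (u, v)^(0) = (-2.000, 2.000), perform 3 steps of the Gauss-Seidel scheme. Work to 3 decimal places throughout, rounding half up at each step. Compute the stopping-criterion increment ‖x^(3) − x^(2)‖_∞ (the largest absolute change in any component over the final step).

Iteration 1:
  u = (-6 - (-3)·2.000) / (5) = 0.000
  v = (-10 - (-1)·0.000) / (3) = -3.333
Iteration 2:
  u = (-6 - (-3)·-3.333) / (5) = -3.200
  v = (-10 - (-1)·-3.200) / (3) = -4.400
Iteration 3:
  u = (-6 - (-3)·-4.400) / (5) = -3.840
  v = (-10 - (-1)·-3.840) / (3) = -4.613
Change: (-0.640, -0.213) → max |·| = 0.640

0.640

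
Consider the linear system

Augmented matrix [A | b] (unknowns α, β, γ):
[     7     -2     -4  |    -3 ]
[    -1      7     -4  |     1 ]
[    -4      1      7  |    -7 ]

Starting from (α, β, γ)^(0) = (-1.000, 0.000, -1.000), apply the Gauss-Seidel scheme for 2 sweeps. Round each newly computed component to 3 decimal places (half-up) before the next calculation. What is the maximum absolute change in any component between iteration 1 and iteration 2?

Iteration 1:
  α = (-3 - (-2)·0.000 - (-4)·-1.000) / (7) = -1.000
  β = (1 - (-1)·-1.000 - (-4)·-1.000) / (7) = -0.571
  γ = (-7 - (-4)·-1.000 - (1)·-0.571) / (7) = -1.490
Iteration 2:
  α = (-3 - (-2)·-0.571 - (-4)·-1.490) / (7) = -1.443
  β = (1 - (-1)·-1.443 - (-4)·-1.490) / (7) = -0.915
  γ = (-7 - (-4)·-1.443 - (1)·-0.915) / (7) = -1.694
Change: (-0.443, -0.344, -0.204) → max |·| = 0.443

0.443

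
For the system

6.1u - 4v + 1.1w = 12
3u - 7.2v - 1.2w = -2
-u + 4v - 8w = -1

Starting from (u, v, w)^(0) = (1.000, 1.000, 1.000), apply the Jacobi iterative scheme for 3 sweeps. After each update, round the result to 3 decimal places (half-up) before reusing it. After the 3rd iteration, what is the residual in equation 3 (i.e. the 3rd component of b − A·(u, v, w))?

0.611

Iteration 1:
  u = (12 - (-4)·1.000 - (1.1)·1.000) / (6.1) = 2.443
  v = (-2 - (3)·1.000 - (-1.2)·1.000) / (-7.2) = 0.528
  w = (-1 - (-1)·1.000 - (4)·1.000) / (-8) = 0.500
Iteration 2:
  u = (12 - (-4)·0.528 - (1.1)·0.500) / (6.1) = 2.223
  v = (-2 - (3)·2.443 - (-1.2)·0.500) / (-7.2) = 1.212
  w = (-1 - (-1)·2.443 - (4)·0.528) / (-8) = 0.084
Iteration 3:
  u = (12 - (-4)·1.212 - (1.1)·0.084) / (6.1) = 2.747
  v = (-2 - (3)·2.223 - (-1.2)·0.084) / (-7.2) = 1.190
  w = (-1 - (-1)·2.223 - (4)·1.212) / (-8) = 0.453
Residual b − A·x = (-0.495, -1.129, 0.611)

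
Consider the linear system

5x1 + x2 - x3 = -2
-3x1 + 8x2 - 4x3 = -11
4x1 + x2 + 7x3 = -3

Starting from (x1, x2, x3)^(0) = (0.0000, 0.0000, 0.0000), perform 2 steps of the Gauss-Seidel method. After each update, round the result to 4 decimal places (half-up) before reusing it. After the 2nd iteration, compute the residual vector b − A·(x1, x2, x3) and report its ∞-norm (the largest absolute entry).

0.7770

Iteration 1:
  x1 = (-2 - (1)·0.0000 - (-1)·0.0000) / (5) = -0.4000
  x2 = (-11 - (-3)·-0.4000 - (-4)·0.0000) / (8) = -1.5250
  x3 = (-3 - (4)·-0.4000 - (1)·-1.5250) / (7) = 0.0179
Iteration 2:
  x1 = (-2 - (1)·-1.5250 - (-1)·0.0179) / (5) = -0.0914
  x2 = (-11 - (-3)·-0.0914 - (-4)·0.0179) / (8) = -1.4003
  x3 = (-3 - (4)·-0.0914 - (1)·-1.4003) / (7) = -0.1763
Residual b − A·x = (-0.3190, -0.7770, 0.0000); ∞-norm = 0.7770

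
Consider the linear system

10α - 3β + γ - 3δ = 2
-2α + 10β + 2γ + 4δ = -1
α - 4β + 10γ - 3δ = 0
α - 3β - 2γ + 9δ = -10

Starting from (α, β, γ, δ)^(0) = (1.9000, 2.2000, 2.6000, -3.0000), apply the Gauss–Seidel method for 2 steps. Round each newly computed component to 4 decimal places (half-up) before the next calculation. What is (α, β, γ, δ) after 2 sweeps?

Iteration 1:
  α = (2 - (-3)·2.2000 - (1)·2.6000 - (-3)·-3.0000) / (10) = -0.3000
  β = (-1 - (-2)·-0.3000 - (2)·2.6000 - (4)·-3.0000) / (10) = 0.5200
  γ = (0 - (1)·-0.3000 - (-4)·0.5200 - (-3)·-3.0000) / (10) = -0.6620
  δ = (-10 - (1)·-0.3000 - (-3)·0.5200 - (-2)·-0.6620) / (9) = -1.0516
Iteration 2:
  α = (2 - (-3)·0.5200 - (1)·-0.6620 - (-3)·-1.0516) / (10) = 0.1067
  β = (-1 - (-2)·0.1067 - (2)·-0.6620 - (4)·-1.0516) / (10) = 0.4744
  γ = (0 - (1)·0.1067 - (-4)·0.4744 - (-3)·-1.0516) / (10) = -0.1364
  δ = (-10 - (1)·0.1067 - (-3)·0.4744 - (-2)·-0.1364) / (9) = -0.9951

(0.1067, 0.4744, -0.1364, -0.9951)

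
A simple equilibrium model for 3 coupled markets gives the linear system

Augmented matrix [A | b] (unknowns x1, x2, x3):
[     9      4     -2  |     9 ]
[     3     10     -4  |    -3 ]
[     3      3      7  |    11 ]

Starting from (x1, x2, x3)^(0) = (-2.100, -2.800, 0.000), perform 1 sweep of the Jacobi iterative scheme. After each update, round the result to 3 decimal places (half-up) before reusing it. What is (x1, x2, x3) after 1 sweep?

(2.244, 0.330, 3.671)

Iteration 1:
  x1 = (9 - (4)·-2.800 - (-2)·0.000) / (9) = 2.244
  x2 = (-3 - (3)·-2.100 - (-4)·0.000) / (10) = 0.330
  x3 = (11 - (3)·-2.100 - (3)·-2.800) / (7) = 3.671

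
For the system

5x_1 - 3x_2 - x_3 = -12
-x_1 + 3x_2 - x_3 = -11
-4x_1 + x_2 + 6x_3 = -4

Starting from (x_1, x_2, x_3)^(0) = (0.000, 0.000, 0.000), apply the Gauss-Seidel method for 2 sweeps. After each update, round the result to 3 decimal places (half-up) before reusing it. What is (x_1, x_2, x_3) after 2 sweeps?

(-5.385, -5.969, -3.262)

Iteration 1:
  x_1 = (-12 - (-3)·0.000 - (-1)·0.000) / (5) = -2.400
  x_2 = (-11 - (-1)·-2.400 - (-1)·0.000) / (3) = -4.467
  x_3 = (-4 - (-4)·-2.400 - (1)·-4.467) / (6) = -1.522
Iteration 2:
  x_1 = (-12 - (-3)·-4.467 - (-1)·-1.522) / (5) = -5.385
  x_2 = (-11 - (-1)·-5.385 - (-1)·-1.522) / (3) = -5.969
  x_3 = (-4 - (-4)·-5.385 - (1)·-5.969) / (6) = -3.262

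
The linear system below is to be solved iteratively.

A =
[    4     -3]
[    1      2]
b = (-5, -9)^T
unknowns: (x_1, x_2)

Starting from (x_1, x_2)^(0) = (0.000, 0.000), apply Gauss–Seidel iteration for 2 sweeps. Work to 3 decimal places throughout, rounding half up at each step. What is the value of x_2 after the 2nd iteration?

-2.422

Iteration 1:
  x_1 = (-5 - (-3)·0.000) / (4) = -1.250
  x_2 = (-9 - (1)·-1.250) / (2) = -3.875
Iteration 2:
  x_1 = (-5 - (-3)·-3.875) / (4) = -4.156
  x_2 = (-9 - (1)·-4.156) / (2) = -2.422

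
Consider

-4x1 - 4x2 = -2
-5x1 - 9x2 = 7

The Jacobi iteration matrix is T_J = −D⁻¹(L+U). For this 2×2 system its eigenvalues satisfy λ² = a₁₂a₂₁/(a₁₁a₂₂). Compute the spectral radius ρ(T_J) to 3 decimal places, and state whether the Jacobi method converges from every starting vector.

0.745

a₁₂a₂₁/(a₁₁a₂₂) = (-4)·(-5) / ((-4)·(-9)) = 0.555556
ρ = √|0.555556| = √0.555556 = 0.745
ρ < 1, so Jacobi converges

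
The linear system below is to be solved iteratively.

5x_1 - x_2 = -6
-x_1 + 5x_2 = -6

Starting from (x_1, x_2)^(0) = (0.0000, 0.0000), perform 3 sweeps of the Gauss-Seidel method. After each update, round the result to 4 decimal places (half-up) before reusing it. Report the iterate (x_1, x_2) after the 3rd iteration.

(-1.4995, -1.4999)

Iteration 1:
  x_1 = (-6 - (-1)·0.0000) / (5) = -1.2000
  x_2 = (-6 - (-1)·-1.2000) / (5) = -1.4400
Iteration 2:
  x_1 = (-6 - (-1)·-1.4400) / (5) = -1.4880
  x_2 = (-6 - (-1)·-1.4880) / (5) = -1.4976
Iteration 3:
  x_1 = (-6 - (-1)·-1.4976) / (5) = -1.4995
  x_2 = (-6 - (-1)·-1.4995) / (5) = -1.4999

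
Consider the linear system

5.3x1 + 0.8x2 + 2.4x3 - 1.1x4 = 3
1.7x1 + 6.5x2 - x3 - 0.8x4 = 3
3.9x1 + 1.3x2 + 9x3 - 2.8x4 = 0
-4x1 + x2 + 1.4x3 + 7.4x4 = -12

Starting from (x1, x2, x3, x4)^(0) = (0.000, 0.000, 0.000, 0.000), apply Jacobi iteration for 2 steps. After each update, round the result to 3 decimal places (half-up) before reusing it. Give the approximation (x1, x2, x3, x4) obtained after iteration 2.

Iteration 1:
  x1 = (3 - (0.8)·0.000 - (2.4)·0.000 - (-1.1)·0.000) / (5.3) = 0.566
  x2 = (3 - (1.7)·0.000 - (-1)·0.000 - (-0.8)·0.000) / (6.5) = 0.462
  x3 = (0 - (3.9)·0.000 - (1.3)·0.000 - (-2.8)·0.000) / (9) = 0.000
  x4 = (-12 - (-4)·0.000 - (1)·0.000 - (1.4)·0.000) / (7.4) = -1.622
Iteration 2:
  x1 = (3 - (0.8)·0.462 - (2.4)·0.000 - (-1.1)·-1.622) / (5.3) = 0.160
  x2 = (3 - (1.7)·0.566 - (-1)·0.000 - (-0.8)·-1.622) / (6.5) = 0.114
  x3 = (0 - (3.9)·0.566 - (1.3)·0.462 - (-2.8)·-1.622) / (9) = -0.817
  x4 = (-12 - (-4)·0.566 - (1)·0.462 - (1.4)·0.000) / (7.4) = -1.378

(0.160, 0.114, -0.817, -1.378)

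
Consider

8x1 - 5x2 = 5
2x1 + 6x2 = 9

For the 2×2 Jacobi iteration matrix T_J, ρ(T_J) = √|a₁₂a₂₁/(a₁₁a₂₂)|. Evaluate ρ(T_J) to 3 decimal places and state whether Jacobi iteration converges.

a₁₂a₂₁/(a₁₁a₂₂) = (-5)·(2) / ((8)·(6)) = -0.208333
ρ = √|-0.208333| = √0.208333 = 0.456
ρ < 1, so Jacobi converges

0.456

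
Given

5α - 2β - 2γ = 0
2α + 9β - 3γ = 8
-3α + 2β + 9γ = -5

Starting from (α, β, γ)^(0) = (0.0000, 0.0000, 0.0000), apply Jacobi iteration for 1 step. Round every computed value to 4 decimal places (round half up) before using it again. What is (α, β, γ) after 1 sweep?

Iteration 1:
  α = (0 - (-2)·0.0000 - (-2)·0.0000) / (5) = 0.0000
  β = (8 - (2)·0.0000 - (-3)·0.0000) / (9) = 0.8889
  γ = (-5 - (-3)·0.0000 - (2)·0.0000) / (9) = -0.5556

(0.0000, 0.8889, -0.5556)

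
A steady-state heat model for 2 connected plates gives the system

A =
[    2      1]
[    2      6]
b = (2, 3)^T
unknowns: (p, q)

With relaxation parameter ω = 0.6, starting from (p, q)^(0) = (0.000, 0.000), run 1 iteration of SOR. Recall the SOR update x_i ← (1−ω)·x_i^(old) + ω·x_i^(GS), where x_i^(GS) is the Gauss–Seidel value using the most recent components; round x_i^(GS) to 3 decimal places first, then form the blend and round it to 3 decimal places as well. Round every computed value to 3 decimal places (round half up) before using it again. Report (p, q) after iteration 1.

Iteration 1:
  p: GS value = (2 - (1)·0.000) / (2) = 1.000;  p ← (1−ω)·0.000 + ω·1.000 = 0.600
  q: GS value = (3 - (2)·0.600) / (6) = 0.300;  q ← (1−ω)·0.000 + ω·0.300 = 0.180

(0.600, 0.180)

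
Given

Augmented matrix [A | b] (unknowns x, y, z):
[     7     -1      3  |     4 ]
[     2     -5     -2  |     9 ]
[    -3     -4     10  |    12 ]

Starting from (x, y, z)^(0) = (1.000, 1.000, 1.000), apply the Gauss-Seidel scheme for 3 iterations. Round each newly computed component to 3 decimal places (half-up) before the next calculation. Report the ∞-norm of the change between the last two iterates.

0.022

Iteration 1:
  x = (4 - (-1)·1.000 - (3)·1.000) / (7) = 0.286
  y = (9 - (2)·0.286 - (-2)·1.000) / (-5) = -2.086
  z = (12 - (-3)·0.286 - (-4)·-2.086) / (10) = 0.451
Iteration 2:
  x = (4 - (-1)·-2.086 - (3)·0.451) / (7) = 0.080
  y = (9 - (2)·0.080 - (-2)·0.451) / (-5) = -1.948
  z = (12 - (-3)·0.080 - (-4)·-1.948) / (10) = 0.445
Iteration 3:
  x = (4 - (-1)·-1.948 - (3)·0.445) / (7) = 0.102
  y = (9 - (2)·0.102 - (-2)·0.445) / (-5) = -1.937
  z = (12 - (-3)·0.102 - (-4)·-1.937) / (10) = 0.456
Change: (0.022, 0.011, 0.011) → max |·| = 0.022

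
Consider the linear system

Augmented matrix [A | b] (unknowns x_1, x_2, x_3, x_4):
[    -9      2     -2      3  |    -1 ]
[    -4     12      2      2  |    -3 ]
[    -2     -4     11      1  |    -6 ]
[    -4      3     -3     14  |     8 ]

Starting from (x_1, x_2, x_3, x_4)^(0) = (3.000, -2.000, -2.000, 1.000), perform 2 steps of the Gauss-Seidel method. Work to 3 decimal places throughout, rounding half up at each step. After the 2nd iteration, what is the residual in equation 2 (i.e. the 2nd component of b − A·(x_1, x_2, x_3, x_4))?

Iteration 1:
  x_1 = (-1 - (2)·-2.000 - (-2)·-2.000 - (3)·1.000) / (-9) = 0.444
  x_2 = (-3 - (-4)·0.444 - (2)·-2.000 - (2)·1.000) / (12) = 0.065
  x_3 = (-6 - (-2)·0.444 - (-4)·0.065 - (1)·1.000) / (11) = -0.532
  x_4 = (8 - (-4)·0.444 - (3)·0.065 - (-3)·-0.532) / (14) = 0.570
Iteration 2:
  x_1 = (-1 - (2)·0.065 - (-2)·-0.532 - (3)·0.570) / (-9) = 0.434
  x_2 = (-3 - (-4)·0.434 - (2)·-0.532 - (2)·0.570) / (12) = -0.112
  x_3 = (-6 - (-2)·0.434 - (-4)·-0.112 - (1)·0.570) / (11) = -0.559
  x_4 = (8 - (-4)·0.434 - (3)·-0.112 - (-3)·-0.559) / (14) = 0.600
Residual b − A·x = (0.212, -0.002, -0.031, -0.005)

-0.002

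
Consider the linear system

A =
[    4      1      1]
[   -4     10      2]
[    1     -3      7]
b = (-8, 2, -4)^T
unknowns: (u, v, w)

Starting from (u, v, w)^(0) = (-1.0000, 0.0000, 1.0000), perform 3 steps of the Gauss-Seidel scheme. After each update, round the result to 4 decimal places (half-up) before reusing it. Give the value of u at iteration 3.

-1.8008

Iteration 1:
  u = (-8 - (1)·0.0000 - (1)·1.0000) / (4) = -2.2500
  v = (2 - (-4)·-2.2500 - (2)·1.0000) / (10) = -0.9000
  w = (-4 - (1)·-2.2500 - (-3)·-0.9000) / (7) = -0.6357
Iteration 2:
  u = (-8 - (1)·-0.9000 - (1)·-0.6357) / (4) = -1.6161
  v = (2 - (-4)·-1.6161 - (2)·-0.6357) / (10) = -0.3193
  w = (-4 - (1)·-1.6161 - (-3)·-0.3193) / (7) = -0.4774
Iteration 3:
  u = (-8 - (1)·-0.3193 - (1)·-0.4774) / (4) = -1.8008
  v = (2 - (-4)·-1.8008 - (2)·-0.4774) / (10) = -0.4248
  w = (-4 - (1)·-1.8008 - (-3)·-0.4248) / (7) = -0.4962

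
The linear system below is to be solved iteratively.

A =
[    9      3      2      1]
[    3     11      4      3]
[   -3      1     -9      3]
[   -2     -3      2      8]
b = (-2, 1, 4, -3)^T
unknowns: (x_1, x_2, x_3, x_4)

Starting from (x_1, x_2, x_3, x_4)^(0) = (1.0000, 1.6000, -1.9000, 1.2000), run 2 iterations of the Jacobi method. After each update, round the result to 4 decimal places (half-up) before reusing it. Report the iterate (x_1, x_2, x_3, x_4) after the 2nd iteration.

(-0.3439, 0.0318, 0.0480, -0.3735)

Iteration 1:
  x_1 = (-2 - (3)·1.6000 - (2)·-1.9000 - (1)·1.2000) / (9) = -0.4667
  x_2 = (1 - (3)·1.0000 - (4)·-1.9000 - (3)·1.2000) / (11) = 0.1818
  x_3 = (4 - (-3)·1.0000 - (1)·1.6000 - (3)·1.2000) / (-9) = -0.2000
  x_4 = (-3 - (-2)·1.0000 - (-3)·1.6000 - (2)·-1.9000) / (8) = 0.9500
Iteration 2:
  x_1 = (-2 - (3)·0.1818 - (2)·-0.2000 - (1)·0.9500) / (9) = -0.3439
  x_2 = (1 - (3)·-0.4667 - (4)·-0.2000 - (3)·0.9500) / (11) = 0.0318
  x_3 = (4 - (-3)·-0.4667 - (1)·0.1818 - (3)·0.9500) / (-9) = 0.0480
  x_4 = (-3 - (-2)·-0.4667 - (-3)·0.1818 - (2)·-0.2000) / (8) = -0.3735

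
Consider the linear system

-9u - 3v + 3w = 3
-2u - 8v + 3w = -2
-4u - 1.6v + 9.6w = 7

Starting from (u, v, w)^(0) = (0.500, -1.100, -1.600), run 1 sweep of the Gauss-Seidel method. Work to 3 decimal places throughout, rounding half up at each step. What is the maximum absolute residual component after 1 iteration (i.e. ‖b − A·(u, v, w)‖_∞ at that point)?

Iteration 1:
  u = (3 - (-3)·-1.100 - (3)·-1.600) / (-9) = -0.500
  v = (-2 - (-2)·-0.500 - (3)·-1.600) / (-8) = -0.225
  w = (7 - (-4)·-0.500 - (-1.6)·-0.225) / (9.6) = 0.483
Residual b − A·x = (-3.624, -6.249, 0.003); ∞-norm = 6.249

6.249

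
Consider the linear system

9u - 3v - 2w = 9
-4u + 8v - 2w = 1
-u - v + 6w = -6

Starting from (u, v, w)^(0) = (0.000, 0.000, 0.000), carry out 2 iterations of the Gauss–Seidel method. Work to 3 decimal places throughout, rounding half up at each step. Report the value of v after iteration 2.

0.466

Iteration 1:
  u = (9 - (-3)·0.000 - (-2)·0.000) / (9) = 1.000
  v = (1 - (-4)·1.000 - (-2)·0.000) / (8) = 0.625
  w = (-6 - (-1)·1.000 - (-1)·0.625) / (6) = -0.729
Iteration 2:
  u = (9 - (-3)·0.625 - (-2)·-0.729) / (9) = 1.046
  v = (1 - (-4)·1.046 - (-2)·-0.729) / (8) = 0.466
  w = (-6 - (-1)·1.046 - (-1)·0.466) / (6) = -0.748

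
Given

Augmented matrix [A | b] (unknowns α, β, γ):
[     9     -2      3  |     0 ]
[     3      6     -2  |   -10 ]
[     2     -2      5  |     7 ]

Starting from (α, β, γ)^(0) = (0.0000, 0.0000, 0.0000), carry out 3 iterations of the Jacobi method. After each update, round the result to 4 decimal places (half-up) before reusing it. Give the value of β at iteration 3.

Iteration 1:
  α = (0 - (-2)·0.0000 - (3)·0.0000) / (9) = 0.0000
  β = (-10 - (3)·0.0000 - (-2)·0.0000) / (6) = -1.6667
  γ = (7 - (2)·0.0000 - (-2)·0.0000) / (5) = 1.4000
Iteration 2:
  α = (0 - (-2)·-1.6667 - (3)·1.4000) / (9) = -0.8370
  β = (-10 - (3)·0.0000 - (-2)·1.4000) / (6) = -1.2000
  γ = (7 - (2)·0.0000 - (-2)·-1.6667) / (5) = 0.7333
Iteration 3:
  α = (0 - (-2)·-1.2000 - (3)·0.7333) / (9) = -0.5111
  β = (-10 - (3)·-0.8370 - (-2)·0.7333) / (6) = -1.0037
  γ = (7 - (2)·-0.8370 - (-2)·-1.2000) / (5) = 1.2548

-1.0037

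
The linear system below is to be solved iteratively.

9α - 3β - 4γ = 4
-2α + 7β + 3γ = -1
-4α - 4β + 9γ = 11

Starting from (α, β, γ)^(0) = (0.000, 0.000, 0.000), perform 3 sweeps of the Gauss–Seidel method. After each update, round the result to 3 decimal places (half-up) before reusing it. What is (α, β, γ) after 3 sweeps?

(0.963, -0.511, 1.423)

Iteration 1:
  α = (4 - (-3)·0.000 - (-4)·0.000) / (9) = 0.444
  β = (-1 - (-2)·0.444 - (3)·0.000) / (7) = -0.016
  γ = (11 - (-4)·0.444 - (-4)·-0.016) / (9) = 1.412
Iteration 2:
  α = (4 - (-3)·-0.016 - (-4)·1.412) / (9) = 1.067
  β = (-1 - (-2)·1.067 - (3)·1.412) / (7) = -0.443
  γ = (11 - (-4)·1.067 - (-4)·-0.443) / (9) = 1.500
Iteration 3:
  α = (4 - (-3)·-0.443 - (-4)·1.500) / (9) = 0.963
  β = (-1 - (-2)·0.963 - (3)·1.500) / (7) = -0.511
  γ = (11 - (-4)·0.963 - (-4)·-0.511) / (9) = 1.423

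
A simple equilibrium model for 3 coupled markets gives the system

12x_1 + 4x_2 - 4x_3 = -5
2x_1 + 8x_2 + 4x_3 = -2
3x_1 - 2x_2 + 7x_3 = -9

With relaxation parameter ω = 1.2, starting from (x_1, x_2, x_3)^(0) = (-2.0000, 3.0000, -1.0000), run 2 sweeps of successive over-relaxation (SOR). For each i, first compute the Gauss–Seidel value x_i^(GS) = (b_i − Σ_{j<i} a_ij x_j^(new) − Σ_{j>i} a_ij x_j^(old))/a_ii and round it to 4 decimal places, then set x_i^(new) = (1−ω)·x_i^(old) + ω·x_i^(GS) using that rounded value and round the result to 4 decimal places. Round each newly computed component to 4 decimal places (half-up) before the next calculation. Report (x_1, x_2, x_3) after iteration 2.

(-0.4026, 0.0167, -1.2508)

Iteration 1:
  x_1: GS value = (-5 - (4)·3.0000 - (-4)·-1.0000) / (12) = -1.7500;  x_1 ← (1−ω)·-2.0000 + ω·-1.7500 = -1.7000
  x_2: GS value = (-2 - (2)·-1.7000 - (4)·-1.0000) / (8) = 0.6750;  x_2 ← (1−ω)·3.0000 + ω·0.6750 = 0.2100
  x_3: GS value = (-9 - (3)·-1.7000 - (-2)·0.2100) / (7) = -0.4971;  x_3 ← (1−ω)·-1.0000 + ω·-0.4971 = -0.3965
Iteration 2:
  x_1: GS value = (-5 - (4)·0.2100 - (-4)·-0.3965) / (12) = -0.6188;  x_1 ← (1−ω)·-1.7000 + ω·-0.6188 = -0.4026
  x_2: GS value = (-2 - (2)·-0.4026 - (4)·-0.3965) / (8) = 0.0489;  x_2 ← (1−ω)·0.2100 + ω·0.0489 = 0.0167
  x_3: GS value = (-9 - (3)·-0.4026 - (-2)·0.0167) / (7) = -1.1084;  x_3 ← (1−ω)·-0.3965 + ω·-1.1084 = -1.2508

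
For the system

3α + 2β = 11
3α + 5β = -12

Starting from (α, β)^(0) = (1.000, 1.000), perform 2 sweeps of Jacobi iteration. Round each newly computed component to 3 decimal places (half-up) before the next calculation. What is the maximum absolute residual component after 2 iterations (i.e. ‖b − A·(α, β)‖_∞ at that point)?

Iteration 1:
  α = (11 - (2)·1.000) / (3) = 3.000
  β = (-12 - (3)·1.000) / (5) = -3.000
Iteration 2:
  α = (11 - (2)·-3.000) / (3) = 5.667
  β = (-12 - (3)·3.000) / (5) = -4.200
Residual b − A·x = (2.399, -8.001); ∞-norm = 8.001

8.001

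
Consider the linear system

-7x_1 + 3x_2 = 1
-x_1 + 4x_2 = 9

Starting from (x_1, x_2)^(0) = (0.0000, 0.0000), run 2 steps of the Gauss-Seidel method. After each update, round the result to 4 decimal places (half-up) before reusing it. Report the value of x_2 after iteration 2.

Iteration 1:
  x_1 = (1 - (3)·0.0000) / (-7) = -0.1429
  x_2 = (9 - (-1)·-0.1429) / (4) = 2.2143
Iteration 2:
  x_1 = (1 - (3)·2.2143) / (-7) = 0.8061
  x_2 = (9 - (-1)·0.8061) / (4) = 2.4515

2.4515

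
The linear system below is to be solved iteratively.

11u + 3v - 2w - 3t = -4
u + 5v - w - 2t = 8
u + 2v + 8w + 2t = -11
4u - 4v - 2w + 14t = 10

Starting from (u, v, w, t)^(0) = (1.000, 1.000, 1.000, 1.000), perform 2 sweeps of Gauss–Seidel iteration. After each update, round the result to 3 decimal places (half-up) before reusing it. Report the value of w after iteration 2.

Iteration 1:
  u = (-4 - (3)·1.000 - (-2)·1.000 - (-3)·1.000) / (11) = -0.182
  v = (8 - (1)·-0.182 - (-1)·1.000 - (-2)·1.000) / (5) = 2.236
  w = (-11 - (1)·-0.182 - (2)·2.236 - (2)·1.000) / (8) = -2.161
  t = (10 - (4)·-0.182 - (-4)·2.236 - (-2)·-2.161) / (14) = 1.096
Iteration 2:
  u = (-4 - (3)·2.236 - (-2)·-2.161 - (-3)·1.096) / (11) = -1.067
  v = (8 - (1)·-1.067 - (-1)·-2.161 - (-2)·1.096) / (5) = 1.820
  w = (-11 - (1)·-1.067 - (2)·1.820 - (2)·1.096) / (8) = -1.971
  t = (10 - (4)·-1.067 - (-4)·1.820 - (-2)·-1.971) / (14) = 1.258

-1.971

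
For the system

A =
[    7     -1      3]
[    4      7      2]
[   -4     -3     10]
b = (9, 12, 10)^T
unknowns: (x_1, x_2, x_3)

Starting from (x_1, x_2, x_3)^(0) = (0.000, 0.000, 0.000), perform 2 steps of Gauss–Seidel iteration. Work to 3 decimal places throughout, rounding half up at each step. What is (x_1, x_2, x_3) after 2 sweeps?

(0.651, 0.826, 1.508)

Iteration 1:
  x_1 = (9 - (-1)·0.000 - (3)·0.000) / (7) = 1.286
  x_2 = (12 - (4)·1.286 - (2)·0.000) / (7) = 0.979
  x_3 = (10 - (-4)·1.286 - (-3)·0.979) / (10) = 1.808
Iteration 2:
  x_1 = (9 - (-1)·0.979 - (3)·1.808) / (7) = 0.651
  x_2 = (12 - (4)·0.651 - (2)·1.808) / (7) = 0.826
  x_3 = (10 - (-4)·0.651 - (-3)·0.826) / (10) = 1.508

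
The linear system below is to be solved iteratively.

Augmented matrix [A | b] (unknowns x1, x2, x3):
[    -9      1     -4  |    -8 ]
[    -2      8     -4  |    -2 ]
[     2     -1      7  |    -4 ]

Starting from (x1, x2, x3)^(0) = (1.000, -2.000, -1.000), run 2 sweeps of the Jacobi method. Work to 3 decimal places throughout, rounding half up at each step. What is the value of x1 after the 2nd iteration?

1.341

Iteration 1:
  x1 = (-8 - (1)·-2.000 - (-4)·-1.000) / (-9) = 1.111
  x2 = (-2 - (-2)·1.000 - (-4)·-1.000) / (8) = -0.500
  x3 = (-4 - (2)·1.000 - (-1)·-2.000) / (7) = -1.143
Iteration 2:
  x1 = (-8 - (1)·-0.500 - (-4)·-1.143) / (-9) = 1.341
  x2 = (-2 - (-2)·1.111 - (-4)·-1.143) / (8) = -0.544
  x3 = (-4 - (2)·1.111 - (-1)·-0.500) / (7) = -0.960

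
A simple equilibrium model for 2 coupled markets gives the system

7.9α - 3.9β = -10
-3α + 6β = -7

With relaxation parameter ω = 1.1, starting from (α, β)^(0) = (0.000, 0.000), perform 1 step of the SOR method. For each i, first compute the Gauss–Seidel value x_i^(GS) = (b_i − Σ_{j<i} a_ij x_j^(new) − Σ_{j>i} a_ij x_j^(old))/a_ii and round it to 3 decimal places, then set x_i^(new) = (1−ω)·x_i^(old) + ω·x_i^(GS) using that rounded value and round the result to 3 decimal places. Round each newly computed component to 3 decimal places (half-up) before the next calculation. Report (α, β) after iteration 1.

Iteration 1:
  α: GS value = (-10 - (-3.9)·0.000) / (7.9) = -1.266;  α ← (1−ω)·0.000 + ω·-1.266 = -1.393
  β: GS value = (-7 - (-3)·-1.393) / (6) = -1.863;  β ← (1−ω)·0.000 + ω·-1.863 = -2.049

(-1.393, -2.049)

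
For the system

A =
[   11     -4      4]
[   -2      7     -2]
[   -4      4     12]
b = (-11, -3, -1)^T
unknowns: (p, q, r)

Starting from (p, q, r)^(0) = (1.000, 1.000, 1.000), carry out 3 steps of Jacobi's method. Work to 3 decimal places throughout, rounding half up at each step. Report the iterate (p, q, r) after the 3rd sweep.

Iteration 1:
  p = (-11 - (-4)·1.000 - (4)·1.000) / (11) = -1.000
  q = (-3 - (-2)·1.000 - (-2)·1.000) / (7) = 0.143
  r = (-1 - (-4)·1.000 - (4)·1.000) / (12) = -0.083
Iteration 2:
  p = (-11 - (-4)·0.143 - (4)·-0.083) / (11) = -0.918
  q = (-3 - (-2)·-1.000 - (-2)·-0.083) / (7) = -0.738
  r = (-1 - (-4)·-1.000 - (4)·0.143) / (12) = -0.464
Iteration 3:
  p = (-11 - (-4)·-0.738 - (4)·-0.464) / (11) = -1.100
  q = (-3 - (-2)·-0.918 - (-2)·-0.464) / (7) = -0.823
  r = (-1 - (-4)·-0.918 - (4)·-0.738) / (12) = -0.143

(-1.100, -0.823, -0.143)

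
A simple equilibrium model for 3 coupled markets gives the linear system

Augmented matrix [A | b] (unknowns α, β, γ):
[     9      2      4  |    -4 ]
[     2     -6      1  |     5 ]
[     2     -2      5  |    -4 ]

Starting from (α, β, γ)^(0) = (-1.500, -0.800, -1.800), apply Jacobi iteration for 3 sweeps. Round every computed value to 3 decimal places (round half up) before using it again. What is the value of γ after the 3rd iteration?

-1.157

Iteration 1:
  α = (-4 - (2)·-0.800 - (4)·-1.800) / (9) = 0.533
  β = (5 - (2)·-1.500 - (1)·-1.800) / (-6) = -1.633
  γ = (-4 - (2)·-1.500 - (-2)·-0.800) / (5) = -0.520
Iteration 2:
  α = (-4 - (2)·-1.633 - (4)·-0.520) / (9) = 0.150
  β = (5 - (2)·0.533 - (1)·-0.520) / (-6) = -0.742
  γ = (-4 - (2)·0.533 - (-2)·-1.633) / (5) = -1.666
Iteration 3:
  α = (-4 - (2)·-0.742 - (4)·-1.666) / (9) = 0.461
  β = (5 - (2)·0.150 - (1)·-1.666) / (-6) = -1.061
  γ = (-4 - (2)·0.150 - (-2)·-0.742) / (5) = -1.157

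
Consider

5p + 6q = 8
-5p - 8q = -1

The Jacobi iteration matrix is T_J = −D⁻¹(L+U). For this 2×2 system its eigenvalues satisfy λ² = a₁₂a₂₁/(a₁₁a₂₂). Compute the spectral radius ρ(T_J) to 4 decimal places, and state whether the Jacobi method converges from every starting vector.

0.8660

a₁₂a₂₁/(a₁₁a₂₂) = (6)·(-5) / ((5)·(-8)) = 0.750000
ρ = √|0.750000| = √0.750000 = 0.8660
ρ < 1, so Jacobi converges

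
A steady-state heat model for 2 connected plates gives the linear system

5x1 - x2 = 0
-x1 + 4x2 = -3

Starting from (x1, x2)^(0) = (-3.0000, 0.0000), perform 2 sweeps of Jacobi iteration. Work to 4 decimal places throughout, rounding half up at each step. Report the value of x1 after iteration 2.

Iteration 1:
  x1 = (0 - (-1)·0.0000) / (5) = 0.0000
  x2 = (-3 - (-1)·-3.0000) / (4) = -1.5000
Iteration 2:
  x1 = (0 - (-1)·-1.5000) / (5) = -0.3000
  x2 = (-3 - (-1)·0.0000) / (4) = -0.7500

-0.3000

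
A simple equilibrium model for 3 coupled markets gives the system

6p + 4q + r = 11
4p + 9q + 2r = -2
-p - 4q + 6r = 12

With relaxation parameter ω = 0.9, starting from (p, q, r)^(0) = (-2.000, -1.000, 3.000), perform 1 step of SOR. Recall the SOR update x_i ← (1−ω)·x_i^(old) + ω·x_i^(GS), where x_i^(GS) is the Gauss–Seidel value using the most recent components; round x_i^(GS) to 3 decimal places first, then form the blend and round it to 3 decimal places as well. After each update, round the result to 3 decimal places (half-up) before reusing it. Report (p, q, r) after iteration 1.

(1.600, -1.540, 1.416)

Iteration 1:
  p: GS value = (11 - (4)·-1.000 - (1)·3.000) / (6) = 2.000;  p ← (1−ω)·-2.000 + ω·2.000 = 1.600
  q: GS value = (-2 - (4)·1.600 - (2)·3.000) / (9) = -1.600;  q ← (1−ω)·-1.000 + ω·-1.600 = -1.540
  r: GS value = (12 - (-1)·1.600 - (-4)·-1.540) / (6) = 1.240;  r ← (1−ω)·3.000 + ω·1.240 = 1.416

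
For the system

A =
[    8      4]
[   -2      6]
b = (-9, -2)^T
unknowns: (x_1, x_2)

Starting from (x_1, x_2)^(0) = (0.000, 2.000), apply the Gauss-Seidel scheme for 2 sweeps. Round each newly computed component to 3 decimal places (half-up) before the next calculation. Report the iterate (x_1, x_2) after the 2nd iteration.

(-0.604, -0.535)

Iteration 1:
  x_1 = (-9 - (4)·2.000) / (8) = -2.125
  x_2 = (-2 - (-2)·-2.125) / (6) = -1.042
Iteration 2:
  x_1 = (-9 - (4)·-1.042) / (8) = -0.604
  x_2 = (-2 - (-2)·-0.604) / (6) = -0.535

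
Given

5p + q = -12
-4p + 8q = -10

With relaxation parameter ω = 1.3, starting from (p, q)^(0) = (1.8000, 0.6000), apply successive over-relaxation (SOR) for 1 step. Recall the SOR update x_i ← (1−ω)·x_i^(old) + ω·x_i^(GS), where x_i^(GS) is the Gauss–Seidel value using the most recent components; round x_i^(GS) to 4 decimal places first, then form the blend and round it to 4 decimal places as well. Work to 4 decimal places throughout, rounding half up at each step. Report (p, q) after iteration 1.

Iteration 1:
  p: GS value = (-12 - (1)·0.6000) / (5) = -2.5200;  p ← (1−ω)·1.8000 + ω·-2.5200 = -3.8160
  q: GS value = (-10 - (-4)·-3.8160) / (8) = -3.1580;  q ← (1−ω)·0.6000 + ω·-3.1580 = -4.2854

(-3.8160, -4.2854)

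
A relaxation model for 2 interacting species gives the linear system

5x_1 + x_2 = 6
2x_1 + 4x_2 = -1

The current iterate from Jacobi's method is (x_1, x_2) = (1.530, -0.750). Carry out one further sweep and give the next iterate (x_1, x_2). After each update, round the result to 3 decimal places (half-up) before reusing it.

(1.350, -1.015)

One sweep:
  x_1 = (6 - (1)·-0.750) / (5) = 1.350
  x_2 = (-1 - (2)·1.530) / (4) = -1.015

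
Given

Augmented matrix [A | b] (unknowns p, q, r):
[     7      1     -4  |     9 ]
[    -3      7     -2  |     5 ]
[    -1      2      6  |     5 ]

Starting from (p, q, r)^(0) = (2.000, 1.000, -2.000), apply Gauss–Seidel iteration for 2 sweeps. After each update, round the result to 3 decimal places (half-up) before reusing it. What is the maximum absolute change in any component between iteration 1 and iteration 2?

Iteration 1:
  p = (9 - (1)·1.000 - (-4)·-2.000) / (7) = 0.000
  q = (5 - (-3)·0.000 - (-2)·-2.000) / (7) = 0.143
  r = (5 - (-1)·0.000 - (2)·0.143) / (6) = 0.786
Iteration 2:
  p = (9 - (1)·0.143 - (-4)·0.786) / (7) = 1.714
  q = (5 - (-3)·1.714 - (-2)·0.786) / (7) = 1.673
  r = (5 - (-1)·1.714 - (2)·1.673) / (6) = 0.561
Change: (1.714, 1.530, -0.225) → max |·| = 1.714

1.714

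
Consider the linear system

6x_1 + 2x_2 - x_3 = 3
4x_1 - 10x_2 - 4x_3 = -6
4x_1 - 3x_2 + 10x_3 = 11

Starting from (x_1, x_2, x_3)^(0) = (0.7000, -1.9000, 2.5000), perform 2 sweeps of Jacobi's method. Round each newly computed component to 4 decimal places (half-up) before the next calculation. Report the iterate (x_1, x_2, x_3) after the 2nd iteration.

Iteration 1:
  x_1 = (3 - (2)·-1.9000 - (-1)·2.5000) / (6) = 1.5500
  x_2 = (-6 - (4)·0.7000 - (-4)·2.5000) / (-10) = -0.1200
  x_3 = (11 - (4)·0.7000 - (-3)·-1.9000) / (10) = 0.2500
Iteration 2:
  x_1 = (3 - (2)·-0.1200 - (-1)·0.2500) / (6) = 0.5817
  x_2 = (-6 - (4)·1.5500 - (-4)·0.2500) / (-10) = 1.1200
  x_3 = (11 - (4)·1.5500 - (-3)·-0.1200) / (10) = 0.4440

(0.5817, 1.1200, 0.4440)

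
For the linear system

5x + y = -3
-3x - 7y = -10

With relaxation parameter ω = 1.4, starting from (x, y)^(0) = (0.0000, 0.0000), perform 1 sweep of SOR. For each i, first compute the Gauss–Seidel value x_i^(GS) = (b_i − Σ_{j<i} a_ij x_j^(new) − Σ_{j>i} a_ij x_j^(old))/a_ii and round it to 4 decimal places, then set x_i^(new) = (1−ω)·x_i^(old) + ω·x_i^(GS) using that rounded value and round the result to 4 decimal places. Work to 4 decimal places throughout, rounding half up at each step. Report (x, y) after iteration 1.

(-0.8400, 2.5040)

Iteration 1:
  x: GS value = (-3 - (1)·0.0000) / (5) = -0.6000;  x ← (1−ω)·0.0000 + ω·-0.6000 = -0.8400
  y: GS value = (-10 - (-3)·-0.8400) / (-7) = 1.7886;  y ← (1−ω)·0.0000 + ω·1.7886 = 2.5040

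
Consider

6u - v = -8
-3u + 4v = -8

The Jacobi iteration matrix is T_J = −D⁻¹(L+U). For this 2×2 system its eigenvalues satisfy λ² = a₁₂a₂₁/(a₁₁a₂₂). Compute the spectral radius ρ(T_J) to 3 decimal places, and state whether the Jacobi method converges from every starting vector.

0.354

a₁₂a₂₁/(a₁₁a₂₂) = (-1)·(-3) / ((6)·(4)) = 0.125000
ρ = √|0.125000| = √0.125000 = 0.354
ρ < 1, so Jacobi converges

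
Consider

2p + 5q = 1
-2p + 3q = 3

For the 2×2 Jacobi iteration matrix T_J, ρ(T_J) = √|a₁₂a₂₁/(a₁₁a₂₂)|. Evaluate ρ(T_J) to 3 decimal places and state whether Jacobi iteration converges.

a₁₂a₂₁/(a₁₁a₂₂) = (5)·(-2) / ((2)·(3)) = -1.666667
ρ = √|-1.666667| = √1.666667 = 1.291
ρ > 1, so Jacobi diverges

1.291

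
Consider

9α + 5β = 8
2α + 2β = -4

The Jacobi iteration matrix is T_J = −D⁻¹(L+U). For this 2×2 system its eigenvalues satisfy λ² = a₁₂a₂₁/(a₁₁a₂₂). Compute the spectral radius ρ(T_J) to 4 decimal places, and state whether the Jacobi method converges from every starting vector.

0.7454

a₁₂a₂₁/(a₁₁a₂₂) = (5)·(2) / ((9)·(2)) = 0.555556
ρ = √|0.555556| = √0.555556 = 0.7454
ρ < 1, so Jacobi converges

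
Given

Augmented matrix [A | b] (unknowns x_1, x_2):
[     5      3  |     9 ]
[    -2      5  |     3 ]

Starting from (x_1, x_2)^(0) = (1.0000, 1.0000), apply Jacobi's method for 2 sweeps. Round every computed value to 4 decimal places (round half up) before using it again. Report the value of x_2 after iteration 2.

Iteration 1:
  x_1 = (9 - (3)·1.0000) / (5) = 1.2000
  x_2 = (3 - (-2)·1.0000) / (5) = 1.0000
Iteration 2:
  x_1 = (9 - (3)·1.0000) / (5) = 1.2000
  x_2 = (3 - (-2)·1.2000) / (5) = 1.0800

1.0800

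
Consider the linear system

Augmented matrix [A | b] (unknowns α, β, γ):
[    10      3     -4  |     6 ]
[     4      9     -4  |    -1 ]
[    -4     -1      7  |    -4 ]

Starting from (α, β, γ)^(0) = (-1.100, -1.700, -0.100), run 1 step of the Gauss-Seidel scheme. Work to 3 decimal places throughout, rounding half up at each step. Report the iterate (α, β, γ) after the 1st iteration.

(1.070, -0.631, -0.050)

Iteration 1:
  α = (6 - (3)·-1.700 - (-4)·-0.100) / (10) = 1.070
  β = (-1 - (4)·1.070 - (-4)·-0.100) / (9) = -0.631
  γ = (-4 - (-4)·1.070 - (-1)·-0.631) / (7) = -0.050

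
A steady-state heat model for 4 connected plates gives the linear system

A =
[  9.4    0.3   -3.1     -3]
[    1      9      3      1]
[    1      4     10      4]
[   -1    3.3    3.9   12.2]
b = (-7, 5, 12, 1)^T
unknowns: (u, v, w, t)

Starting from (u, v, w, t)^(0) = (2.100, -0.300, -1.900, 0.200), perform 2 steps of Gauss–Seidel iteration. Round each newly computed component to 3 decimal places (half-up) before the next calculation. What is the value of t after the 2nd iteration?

-0.530

Iteration 1:
  u = (-7 - (0.3)·-0.300 - (-3.1)·-1.900 - (-3)·0.200) / (9.4) = -1.298
  v = (5 - (1)·-1.298 - (3)·-1.900 - (1)·0.200) / (9) = 1.311
  w = (12 - (1)·-1.298 - (4)·1.311 - (4)·0.200) / (10) = 0.725
  t = (1 - (-1)·-1.298 - (3.3)·1.311 - (3.9)·0.725) / (12.2) = -0.611
Iteration 2:
  u = (-7 - (0.3)·1.311 - (-3.1)·0.725 - (-3)·-0.611) / (9.4) = -0.742
  v = (5 - (1)·-0.742 - (3)·0.725 - (1)·-0.611) / (9) = 0.464
  w = (12 - (1)·-0.742 - (4)·0.464 - (4)·-0.611) / (10) = 1.333
  t = (1 - (-1)·-0.742 - (3.3)·0.464 - (3.9)·1.333) / (12.2) = -0.530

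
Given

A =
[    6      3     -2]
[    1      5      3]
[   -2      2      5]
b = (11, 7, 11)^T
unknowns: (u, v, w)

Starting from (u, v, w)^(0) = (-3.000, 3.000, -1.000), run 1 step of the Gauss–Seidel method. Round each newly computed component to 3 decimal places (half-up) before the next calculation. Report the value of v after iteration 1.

2.000

Iteration 1:
  u = (11 - (3)·3.000 - (-2)·-1.000) / (6) = 0.000
  v = (7 - (1)·0.000 - (3)·-1.000) / (5) = 2.000
  w = (11 - (-2)·0.000 - (2)·2.000) / (5) = 1.400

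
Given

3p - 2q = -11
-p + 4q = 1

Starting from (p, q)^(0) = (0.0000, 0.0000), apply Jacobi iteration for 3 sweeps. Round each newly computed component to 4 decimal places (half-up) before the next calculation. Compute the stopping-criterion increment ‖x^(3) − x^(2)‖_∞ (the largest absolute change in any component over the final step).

0.6111

Iteration 1:
  p = (-11 - (-2)·0.0000) / (3) = -3.6667
  q = (1 - (-1)·0.0000) / (4) = 0.2500
Iteration 2:
  p = (-11 - (-2)·0.2500) / (3) = -3.5000
  q = (1 - (-1)·-3.6667) / (4) = -0.6667
Iteration 3:
  p = (-11 - (-2)·-0.6667) / (3) = -4.1111
  q = (1 - (-1)·-3.5000) / (4) = -0.6250
Change: (-0.6111, 0.0417) → max |·| = 0.6111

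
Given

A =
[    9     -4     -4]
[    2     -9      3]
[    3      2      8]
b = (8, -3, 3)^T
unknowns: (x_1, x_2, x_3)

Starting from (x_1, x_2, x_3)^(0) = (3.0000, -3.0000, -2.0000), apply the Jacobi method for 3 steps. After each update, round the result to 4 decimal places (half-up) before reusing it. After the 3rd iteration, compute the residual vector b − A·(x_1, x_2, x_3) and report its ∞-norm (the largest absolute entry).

Iteration 1:
  x_1 = (8 - (-4)·-3.0000 - (-4)·-2.0000) / (9) = -1.3333
  x_2 = (-3 - (2)·3.0000 - (3)·-2.0000) / (-9) = 0.3333
  x_3 = (3 - (3)·3.0000 - (2)·-3.0000) / (8) = 0.0000
Iteration 2:
  x_1 = (8 - (-4)·0.3333 - (-4)·0.0000) / (9) = 1.0370
  x_2 = (-3 - (2)·-1.3333 - (3)·0.0000) / (-9) = 0.0370
  x_3 = (3 - (3)·-1.3333 - (2)·0.3333) / (8) = 0.7917
Iteration 3:
  x_1 = (8 - (-4)·0.0370 - (-4)·0.7917) / (9) = 1.2572
  x_2 = (-3 - (2)·1.0370 - (3)·0.7917) / (-9) = 0.8277
  x_3 = (3 - (3)·1.0370 - (2)·0.0370) / (8) = -0.0231
Residual b − A·x = (-0.0964, 2.0042, -2.2422); ∞-norm = 2.2422

2.2422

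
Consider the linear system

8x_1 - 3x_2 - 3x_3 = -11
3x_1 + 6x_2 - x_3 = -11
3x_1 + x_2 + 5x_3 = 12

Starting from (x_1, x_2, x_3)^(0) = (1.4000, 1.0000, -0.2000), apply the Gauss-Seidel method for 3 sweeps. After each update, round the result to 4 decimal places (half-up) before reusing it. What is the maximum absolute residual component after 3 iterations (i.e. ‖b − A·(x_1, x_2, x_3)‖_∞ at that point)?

Iteration 1:
  x_1 = (-11 - (-3)·1.0000 - (-3)·-0.2000) / (8) = -1.0750
  x_2 = (-11 - (3)·-1.0750 - (-1)·-0.2000) / (6) = -1.3292
  x_3 = (12 - (3)·-1.0750 - (1)·-1.3292) / (5) = 3.3108
Iteration 2:
  x_1 = (-11 - (-3)·-1.3292 - (-3)·3.3108) / (8) = -0.6319
  x_2 = (-11 - (3)·-0.6319 - (-1)·3.3108) / (6) = -0.9656
  x_3 = (12 - (3)·-0.6319 - (1)·-0.9656) / (5) = 2.9723
Iteration 3:
  x_1 = (-11 - (-3)·-0.9656 - (-3)·2.9723) / (8) = -0.6225
  x_2 = (-11 - (3)·-0.6225 - (-1)·2.9723) / (6) = -1.0267
  x_3 = (12 - (3)·-0.6225 - (1)·-1.0267) / (5) = 2.9788
Residual b − A·x = (-0.1637, 0.0065, 0.0002); ∞-norm = 0.1637

0.1637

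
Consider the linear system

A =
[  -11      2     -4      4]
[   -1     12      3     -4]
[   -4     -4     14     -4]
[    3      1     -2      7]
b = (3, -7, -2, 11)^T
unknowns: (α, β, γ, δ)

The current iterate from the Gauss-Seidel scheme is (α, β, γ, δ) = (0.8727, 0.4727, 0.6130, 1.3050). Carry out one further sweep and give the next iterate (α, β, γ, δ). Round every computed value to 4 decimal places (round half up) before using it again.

One sweep:
  α = (3 - (2)·0.4727 - (-4)·0.6130 - (4)·1.3050) / (-11) = 0.0649
  β = (-7 - (-1)·0.0649 - (3)·0.6130 - (-4)·1.3050) / (12) = -0.2962
  γ = (-2 - (-4)·0.0649 - (-4)·-0.2962 - (-4)·1.3050) / (14) = 0.1639
  δ = (11 - (3)·0.0649 - (1)·-0.2962 - (-2)·0.1639) / (7) = 1.6328

(0.0649, -0.2962, 0.1639, 1.6328)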